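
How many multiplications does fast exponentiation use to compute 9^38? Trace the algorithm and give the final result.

Computing 9^38 by squaring (build up from 9^1; each line after the first costs one multiplication):

9^1 = 9
9^2 = (9^1)^2 = 9^2 = 81
9^4 = (9^2)^2 = 81^2 = 6561
9^8 = (9^4)^2 = 6561^2 = 43046721
9^9 = 9 * 9^8 = 9 * 43046721 = 387420489
9^18 = (9^9)^2 = 387420489^2 = 150094635296999121
9^19 = 9 * 9^18 = 9 * 150094635296999121 = 1350851717672992089
9^38 = (9^19)^2 = 1350851717672992089^2 = 1824800363140073127359051977856583921

Result: 1824800363140073127359051977856583921
Multiplications needed: 7 (7 lines after 9^1)

9^38 = 1824800363140073127359051977856583921. Using exponentiation by squaring, this requires 7 multiplications. The key idea: if the exponent is even, square the half-power; if odd, multiply by the base once.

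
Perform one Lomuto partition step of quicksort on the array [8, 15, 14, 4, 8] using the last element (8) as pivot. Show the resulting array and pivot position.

Lomuto partition with pivot = 8:

Initial array: [8, 15, 14, 4, 8]

arr[0]=8 <= 8: swap with position 0, array becomes [8, 15, 14, 4, 8]
arr[1]=15 > 8: no swap
arr[2]=14 > 8: no swap
arr[3]=4 <= 8: swap with position 1, array becomes [8, 4, 14, 15, 8]

Place pivot at position 2: [8, 4, 8, 15, 14]
Pivot position: 2

After partitioning with pivot 8, the array becomes [8, 4, 8, 15, 14]. The pivot is placed at index 2. All elements to the left of the pivot are <= 8, and all elements to the right are > 8.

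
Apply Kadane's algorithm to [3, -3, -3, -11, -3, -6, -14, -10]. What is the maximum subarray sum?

Using Kadane's algorithm on [3, -3, -3, -11, -3, -6, -14, -10]:

Scanning through the array:
Position 1 (value -3): max_ending_here = 0, max_so_far = 3
Position 2 (value -3): max_ending_here = -3, max_so_far = 3
Position 3 (value -11): max_ending_here = -11, max_so_far = 3
Position 4 (value -3): max_ending_here = -3, max_so_far = 3
Position 5 (value -6): max_ending_here = -6, max_so_far = 3
Position 6 (value -14): max_ending_here = -14, max_so_far = 3
Position 7 (value -10): max_ending_here = -10, max_so_far = 3

Maximum subarray: [3]
Maximum sum: 3

The maximum subarray is [3] with sum 3. This subarray runs from index 0 to index 0.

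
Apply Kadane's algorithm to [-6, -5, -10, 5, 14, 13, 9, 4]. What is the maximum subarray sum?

Using Kadane's algorithm on [-6, -5, -10, 5, 14, 13, 9, 4]:

Scanning through the array:
Position 1 (value -5): max_ending_here = -5, max_so_far = -5
Position 2 (value -10): max_ending_here = -10, max_so_far = -5
Position 3 (value 5): max_ending_here = 5, max_so_far = 5
Position 4 (value 14): max_ending_here = 19, max_so_far = 19
Position 5 (value 13): max_ending_here = 32, max_so_far = 32
Position 6 (value 9): max_ending_here = 41, max_so_far = 41
Position 7 (value 4): max_ending_here = 45, max_so_far = 45

Maximum subarray: [5, 14, 13, 9, 4]
Maximum sum: 45

The maximum subarray is [5, 14, 13, 9, 4] with sum 45. This subarray runs from index 3 to index 7.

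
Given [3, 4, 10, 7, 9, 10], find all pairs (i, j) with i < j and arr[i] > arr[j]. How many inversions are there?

Finding inversions in [3, 4, 10, 7, 9, 10]:

(2, 3): arr[2]=10 > arr[3]=7
(2, 4): arr[2]=10 > arr[4]=9

Total inversions: 2

The array has 2 inversion(s): (2,3), (2,4). Each pair (i,j) satisfies i < j and arr[i] > arr[j].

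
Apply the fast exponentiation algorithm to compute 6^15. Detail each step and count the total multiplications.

Computing 6^15 by squaring (build up from 6^1; each line after the first costs one multiplication):

6^1 = 6
6^2 = (6^1)^2 = 6^2 = 36
6^3 = 6 * 6^2 = 6 * 36 = 216
6^6 = (6^3)^2 = 216^2 = 46656
6^7 = 6 * 6^6 = 6 * 46656 = 279936
6^14 = (6^7)^2 = 279936^2 = 78364164096
6^15 = 6 * 6^14 = 6 * 78364164096 = 470184984576

Result: 470184984576
Multiplications needed: 6 (6 lines after 6^1)

6^15 = 470184984576. Using exponentiation by squaring, this requires 6 multiplications. The key idea: if the exponent is even, square the half-power; if odd, multiply by the base once.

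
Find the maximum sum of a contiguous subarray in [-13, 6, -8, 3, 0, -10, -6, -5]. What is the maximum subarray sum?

Using Kadane's algorithm on [-13, 6, -8, 3, 0, -10, -6, -5]:

Scanning through the array:
Position 1 (value 6): max_ending_here = 6, max_so_far = 6
Position 2 (value -8): max_ending_here = -2, max_so_far = 6
Position 3 (value 3): max_ending_here = 3, max_so_far = 6
Position 4 (value 0): max_ending_here = 3, max_so_far = 6
Position 5 (value -10): max_ending_here = -7, max_so_far = 6
Position 6 (value -6): max_ending_here = -6, max_so_far = 6
Position 7 (value -5): max_ending_here = -5, max_so_far = 6

Maximum subarray: [6]
Maximum sum: 6

The maximum subarray is [6] with sum 6. This subarray runs from index 1 to index 1.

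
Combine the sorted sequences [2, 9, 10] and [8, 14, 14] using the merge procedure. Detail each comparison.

Merging process:

Compare 2 vs 8: take 2 from left. Merged: [2]
Compare 9 vs 8: take 8 from right. Merged: [2, 8]
Compare 9 vs 14: take 9 from left. Merged: [2, 8, 9]
Compare 10 vs 14: take 10 from left. Merged: [2, 8, 9, 10]
Append remaining from right: [14, 14]. Merged: [2, 8, 9, 10, 14, 14]

Final merged array: [2, 8, 9, 10, 14, 14]
Total comparisons: 4

The merged array is [2, 8, 9, 10, 14, 14], requiring 4 comparisons. The merge step runs in O(n) time where n is the total number of elements.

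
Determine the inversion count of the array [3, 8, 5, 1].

Finding inversions in [3, 8, 5, 1]:

(0, 3): arr[0]=3 > arr[3]=1
(1, 2): arr[1]=8 > arr[2]=5
(1, 3): arr[1]=8 > arr[3]=1
(2, 3): arr[2]=5 > arr[3]=1

Total inversions: 4

The array has 4 inversion(s): (0,3), (1,2), (1,3), (2,3). Each pair (i,j) satisfies i < j and arr[i] > arr[j].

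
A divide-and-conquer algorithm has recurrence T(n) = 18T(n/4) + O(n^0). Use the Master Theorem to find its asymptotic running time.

Master Theorem for T(n) = 18T(n/4) + O(n^0):

a = 18, b = 4, c = 0
log_b(a) = log_4(18) = 2.0850

Case 1: c = 0 < log_4(18) = 2.0850
T(n) = O(n^(log_4 18))

For T(n) = 18T(n/4) + O(n^0): log_4(18) = 2.0850. This is Case 1 of the Master Theorem (c < log_b(a), work dominated by leaves), giving O(n^(log_4 18)).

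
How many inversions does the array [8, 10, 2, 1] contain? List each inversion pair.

Finding inversions in [8, 10, 2, 1]:

(0, 2): arr[0]=8 > arr[2]=2
(0, 3): arr[0]=8 > arr[3]=1
(1, 2): arr[1]=10 > arr[2]=2
(1, 3): arr[1]=10 > arr[3]=1
(2, 3): arr[2]=2 > arr[3]=1

Total inversions: 5

The array has 5 inversion(s): (0,2), (0,3), (1,2), (1,3), (2,3). Each pair (i,j) satisfies i < j and arr[i] > arr[j].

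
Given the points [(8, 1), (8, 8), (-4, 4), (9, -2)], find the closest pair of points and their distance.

Computing all pairwise distances among 4 points:

d((8, 1), (8, 8)) = 7.0
d((8, 1), (-4, 4)) = 12.3693
d((8, 1), (9, -2)) = 3.1623 <-- minimum
d((8, 8), (-4, 4)) = 12.6491
d((8, 8), (9, -2)) = 10.0499
d((-4, 4), (9, -2)) = 14.3178

Closest pair: (8, 1) and (9, -2) with distance 3.1623

The closest pair is (8, 1) and (9, -2) with Euclidean distance 3.1623. For 4 points, brute-force pairwise comparison is shown above. For large n, the divide-and-conquer algorithm (sort by x, recurse on halves, check the dividing strip) achieves O(n log n).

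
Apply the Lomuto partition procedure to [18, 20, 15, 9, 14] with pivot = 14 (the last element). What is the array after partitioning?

Lomuto partition with pivot = 14:

Initial array: [18, 20, 15, 9, 14]

arr[0]=18 > 14: no swap
arr[1]=20 > 14: no swap
arr[2]=15 > 14: no swap
arr[3]=9 <= 14: swap with position 0, array becomes [9, 20, 15, 18, 14]

Place pivot at position 1: [9, 14, 15, 18, 20]
Pivot position: 1

After partitioning with pivot 14, the array becomes [9, 14, 15, 18, 20]. The pivot is placed at index 1. All elements to the left of the pivot are <= 14, and all elements to the right are > 14.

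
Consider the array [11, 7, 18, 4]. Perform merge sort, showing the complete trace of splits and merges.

Merge sort trace:

Split: [11, 7, 18, 4] -> [11, 7] and [18, 4]
  Split: [11, 7] -> [11] and [7]
  Merge: [11] + [7] -> [7, 11]
  Split: [18, 4] -> [18] and [4]
  Merge: [18] + [4] -> [4, 18]
Merge: [7, 11] + [4, 18] -> [4, 7, 11, 18]

Final sorted array: [4, 7, 11, 18]

The merge sort proceeds by recursively splitting the array and merging sorted halves.
After all merges, the sorted array is [4, 7, 11, 18].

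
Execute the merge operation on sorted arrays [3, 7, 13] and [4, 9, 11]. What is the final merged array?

Merging process:

Compare 3 vs 4: take 3 from left. Merged: [3]
Compare 7 vs 4: take 4 from right. Merged: [3, 4]
Compare 7 vs 9: take 7 from left. Merged: [3, 4, 7]
Compare 13 vs 9: take 9 from right. Merged: [3, 4, 7, 9]
Compare 13 vs 11: take 11 from right. Merged: [3, 4, 7, 9, 11]
Append remaining from left: [13]. Merged: [3, 4, 7, 9, 11, 13]

Final merged array: [3, 4, 7, 9, 11, 13]
Total comparisons: 5

The merged array is [3, 4, 7, 9, 11, 13], requiring 5 comparisons. The merge step runs in O(n) time where n is the total number of elements.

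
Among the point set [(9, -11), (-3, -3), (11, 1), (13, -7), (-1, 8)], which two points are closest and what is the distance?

Computing all pairwise distances among 5 points:

d((9, -11), (-3, -3)) = 14.4222
d((9, -11), (11, 1)) = 12.1655
d((9, -11), (13, -7)) = 5.6569 <-- minimum
d((9, -11), (-1, 8)) = 21.4709
d((-3, -3), (11, 1)) = 14.5602
d((-3, -3), (13, -7)) = 16.4924
d((-3, -3), (-1, 8)) = 11.1803
d((11, 1), (13, -7)) = 8.2462
d((11, 1), (-1, 8)) = 13.8924
d((13, -7), (-1, 8)) = 20.5183

Closest pair: (9, -11) and (13, -7) with distance 5.6569

The closest pair is (9, -11) and (13, -7) with Euclidean distance 5.6569. For 5 points, brute-force pairwise comparison is shown above. For large n, the divide-and-conquer algorithm (sort by x, recurse on halves, check the dividing strip) achieves O(n log n).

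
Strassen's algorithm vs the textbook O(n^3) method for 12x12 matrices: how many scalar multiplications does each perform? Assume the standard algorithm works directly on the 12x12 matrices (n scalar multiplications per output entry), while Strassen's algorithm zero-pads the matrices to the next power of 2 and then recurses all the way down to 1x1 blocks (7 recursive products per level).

Matrix multiplication for 12x12 matrices:

Strassen's algorithm requires power-of-2 dimensions. Pad 12x12 to 16x16 (next power of 2).

Standard algorithm: 12^3 = 1728 multiplications
Strassen's algorithm: 7^(log2(16)) = 7^4 = 2401 multiplications
Difference: 1728 - 2401 = -673 (Strassen uses MORE here due to padding overhead — for small or just-over-power-of-2 n, padding can outweigh the per-level savings)

Standard: 1728 multiplications (12^3). Strassen: 2401 multiplications (7^4, after padding to 16x16). Strassen reduces 8 recursive multiplications to 7 at each level.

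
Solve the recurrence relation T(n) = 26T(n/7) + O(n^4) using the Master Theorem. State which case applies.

Master Theorem for T(n) = 26T(n/7) + O(n^4):

a = 26, b = 7, c = 4
log_b(a) = log_7(26) = 1.6743

Case 3: c = 4 > log_7(26) = 1.6743
T(n) = O(n^4) = O(n^4)

For T(n) = 26T(n/7) + O(n^4): log_7(26) = 1.6743. This is Case 3 of the Master Theorem (c > log_b(a), work dominated by root), giving O(n^4).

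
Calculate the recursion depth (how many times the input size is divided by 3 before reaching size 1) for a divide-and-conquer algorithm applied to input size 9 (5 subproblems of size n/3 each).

For divide and conquer with division factor 3:

Problem sizes at each level:
Level 0: 9
Level 1: 3
Level 2: 1

The root is level 0 and the size-1 base case is level 2 (the tree spans levels 0 through 2, i.e. 3 levels counting the root), so the depth is the number of divisions: log_3(9) = 2

The recursion tree depth is log_3(9) = 2. At each level, the problem size is divided by 3, so it takes 2 divisions to reduce to a base case of size 1. The algorithm makes 5 recursive calls at each level.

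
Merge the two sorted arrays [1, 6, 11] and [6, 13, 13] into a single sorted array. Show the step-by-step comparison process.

Merging process:

Compare 1 vs 6: take 1 from left. Merged: [1]
Compare 6 vs 6: take 6 from left. Merged: [1, 6]
Compare 11 vs 6: take 6 from right. Merged: [1, 6, 6]
Compare 11 vs 13: take 11 from left. Merged: [1, 6, 6, 11]
Append remaining from right: [13, 13]. Merged: [1, 6, 6, 11, 13, 13]

Final merged array: [1, 6, 6, 11, 13, 13]
Total comparisons: 4

The merged array is [1, 6, 6, 11, 13, 13], requiring 4 comparisons. The merge step runs in O(n) time where n is the total number of elements.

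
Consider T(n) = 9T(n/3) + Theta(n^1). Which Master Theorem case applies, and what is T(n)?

Master Theorem for T(n) = 9T(n/3) + O(n^1):

a = 9, b = 3, c = 1
log_b(a) = log_3(9) = 2.0000

Case 1: c = 1 < log_3(9) = 2.0000
T(n) = O(n^(log_3 9)) = O(n^2)

For T(n) = 9T(n/3) + O(n^1): log_3(9) = 2.0000. This is Case 1 of the Master Theorem (c < log_b(a), work dominated by leaves), giving O(n^2).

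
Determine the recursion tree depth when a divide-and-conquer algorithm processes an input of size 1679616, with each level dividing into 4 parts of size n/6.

For divide and conquer with division factor 6:

Problem sizes at each level:
Level 0: 1679616
Level 1: 279936
Level 2: 46656
Level 3: 7776
Level 4: 1296
Level 5: 216
Level 6: 36
Level 7: 6
Level 8: 1

The root is level 0 and the size-1 base case is level 8 (the tree spans levels 0 through 8, i.e. 9 levels counting the root), so the depth is the number of divisions: log_6(1679616) = 8

The recursion tree depth is log_6(1679616) = 8. At each level, the problem size is divided by 6, so it takes 8 divisions to reduce to a base case of size 1. The algorithm makes 4 recursive calls at each level.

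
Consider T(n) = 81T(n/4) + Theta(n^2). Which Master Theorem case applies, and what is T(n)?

Master Theorem for T(n) = 81T(n/4) + O(n^2):

a = 81, b = 4, c = 2
log_b(a) = log_4(81) = 3.1699

Case 1: c = 2 < log_4(81) = 3.1699
T(n) = O(n^(log_4 81))

For T(n) = 81T(n/4) + O(n^2): log_4(81) = 3.1699. This is Case 1 of the Master Theorem (c < log_b(a), work dominated by leaves), giving O(n^(log_4 81)).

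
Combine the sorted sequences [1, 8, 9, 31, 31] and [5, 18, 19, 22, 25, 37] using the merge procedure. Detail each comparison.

Merging process:

Compare 1 vs 5: take 1 from left. Merged: [1]
Compare 8 vs 5: take 5 from right. Merged: [1, 5]
Compare 8 vs 18: take 8 from left. Merged: [1, 5, 8]
Compare 9 vs 18: take 9 from left. Merged: [1, 5, 8, 9]
Compare 31 vs 18: take 18 from right. Merged: [1, 5, 8, 9, 18]
Compare 31 vs 19: take 19 from right. Merged: [1, 5, 8, 9, 18, 19]
Compare 31 vs 22: take 22 from right. Merged: [1, 5, 8, 9, 18, 19, 22]
Compare 31 vs 25: take 25 from right. Merged: [1, 5, 8, 9, 18, 19, 22, 25]
Compare 31 vs 37: take 31 from left. Merged: [1, 5, 8, 9, 18, 19, 22, 25, 31]
Compare 31 vs 37: take 31 from left. Merged: [1, 5, 8, 9, 18, 19, 22, 25, 31, 31]
Append remaining from right: [37]. Merged: [1, 5, 8, 9, 18, 19, 22, 25, 31, 31, 37]

Final merged array: [1, 5, 8, 9, 18, 19, 22, 25, 31, 31, 37]
Total comparisons: 10

The merged array is [1, 5, 8, 9, 18, 19, 22, 25, 31, 31, 37], requiring 10 comparisons. The merge step runs in O(n) time where n is the total number of elements.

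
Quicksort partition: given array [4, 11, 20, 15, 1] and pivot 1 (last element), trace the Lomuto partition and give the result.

Lomuto partition with pivot = 1:

Initial array: [4, 11, 20, 15, 1]

arr[0]=4 > 1: no swap
arr[1]=11 > 1: no swap
arr[2]=20 > 1: no swap
arr[3]=15 > 1: no swap

Place pivot at position 0: [1, 11, 20, 15, 4]
Pivot position: 0

After partitioning with pivot 1, the array becomes [1, 11, 20, 15, 4]. The pivot is placed at index 0. All elements to the left of the pivot are <= 1, and all elements to the right are > 1.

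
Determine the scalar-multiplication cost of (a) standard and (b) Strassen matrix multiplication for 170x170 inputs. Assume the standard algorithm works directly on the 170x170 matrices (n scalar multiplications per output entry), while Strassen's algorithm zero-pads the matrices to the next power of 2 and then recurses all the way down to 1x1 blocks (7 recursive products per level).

Matrix multiplication for 170x170 matrices:

Strassen's algorithm requires power-of-2 dimensions. Pad 170x170 to 256x256 (next power of 2).

Standard algorithm: 170^3 = 4913000 multiplications
Strassen's algorithm: 7^(log2(256)) = 7^8 = 5764801 multiplications
Difference: 4913000 - 5764801 = -851801 (Strassen uses MORE here due to padding overhead — for small or just-over-power-of-2 n, padding can outweigh the per-level savings)

Standard: 4913000 multiplications (170^3). Strassen: 5764801 multiplications (7^8, after padding to 256x256). Strassen reduces 8 recursive multiplications to 7 at each level.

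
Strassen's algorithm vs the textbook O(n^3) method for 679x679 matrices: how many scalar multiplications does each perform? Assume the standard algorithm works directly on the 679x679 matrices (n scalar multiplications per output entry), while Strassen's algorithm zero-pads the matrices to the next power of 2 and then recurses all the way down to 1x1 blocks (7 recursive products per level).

Matrix multiplication for 679x679 matrices:

Strassen's algorithm requires power-of-2 dimensions. Pad 679x679 to 1024x1024 (next power of 2).

Standard algorithm: 679^3 = 313046839 multiplications
Strassen's algorithm: 7^(log2(1024)) = 7^10 = 282475249 multiplications
Savings: 313046839 - 282475249 = 30571590 multiplications

Standard: 313046839 multiplications (679^3). Strassen: 282475249 multiplications (7^10, after padding to 1024x1024). Strassen reduces 8 recursive multiplications to 7 at each level.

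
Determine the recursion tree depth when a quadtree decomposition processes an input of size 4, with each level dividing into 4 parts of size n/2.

For divide and conquer with division factor 2:

Problem sizes at each level:
Level 0: 4
Level 1: 2
Level 2: 1

The root is level 0 and the size-1 base case is level 2 (the tree spans levels 0 through 2, i.e. 3 levels counting the root), so the depth is the number of divisions: log_2(4) = 2

The recursion tree depth is log_2(4) = 2. At each level, the problem size is divided by 2, so it takes 2 divisions to reduce to a base case of size 1. The algorithm makes 4 recursive calls at each level.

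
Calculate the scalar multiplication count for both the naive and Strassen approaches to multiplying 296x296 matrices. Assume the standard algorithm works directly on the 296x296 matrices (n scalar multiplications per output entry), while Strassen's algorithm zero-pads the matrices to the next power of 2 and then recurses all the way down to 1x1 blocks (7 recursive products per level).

Matrix multiplication for 296x296 matrices:

Strassen's algorithm requires power-of-2 dimensions. Pad 296x296 to 512x512 (next power of 2).

Standard algorithm: 296^3 = 25934336 multiplications
Strassen's algorithm: 7^(log2(512)) = 7^9 = 40353607 multiplications
Difference: 25934336 - 40353607 = -14419271 (Strassen uses MORE here due to padding overhead — for small or just-over-power-of-2 n, padding can outweigh the per-level savings)

Standard: 25934336 multiplications (296^3). Strassen: 40353607 multiplications (7^9, after padding to 512x512). Strassen reduces 8 recursive multiplications to 7 at each level.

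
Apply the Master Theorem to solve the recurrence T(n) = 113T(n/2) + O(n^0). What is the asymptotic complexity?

Master Theorem for T(n) = 113T(n/2) + O(n^0):

a = 113, b = 2, c = 0
log_b(a) = log_2(113) = 6.8202

Case 1: c = 0 < log_2(113) = 6.8202
T(n) = O(n^(log_2 113))

For T(n) = 113T(n/2) + O(n^0): log_2(113) = 6.8202. This is Case 1 of the Master Theorem (c < log_b(a), work dominated by leaves), giving O(n^(log_2 113)).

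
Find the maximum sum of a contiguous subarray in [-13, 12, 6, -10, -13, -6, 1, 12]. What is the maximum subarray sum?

Using Kadane's algorithm on [-13, 12, 6, -10, -13, -6, 1, 12]:

Scanning through the array:
Position 1 (value 12): max_ending_here = 12, max_so_far = 12
Position 2 (value 6): max_ending_here = 18, max_so_far = 18
Position 3 (value -10): max_ending_here = 8, max_so_far = 18
Position 4 (value -13): max_ending_here = -5, max_so_far = 18
Position 5 (value -6): max_ending_here = -6, max_so_far = 18
Position 6 (value 1): max_ending_here = 1, max_so_far = 18
Position 7 (value 12): max_ending_here = 13, max_so_far = 18

Maximum subarray: [12, 6]
Maximum sum: 18

The maximum subarray is [12, 6] with sum 18. This subarray runs from index 1 to index 2.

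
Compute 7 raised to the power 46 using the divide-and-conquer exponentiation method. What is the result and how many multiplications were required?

Computing 7^46 by squaring (build up from 7^1; each line after the first costs one multiplication):

7^1 = 7
7^2 = (7^1)^2 = 7^2 = 49
7^4 = (7^2)^2 = 49^2 = 2401
7^5 = 7 * 7^4 = 7 * 2401 = 16807
7^10 = (7^5)^2 = 16807^2 = 282475249
7^11 = 7 * 7^10 = 7 * 282475249 = 1977326743
7^22 = (7^11)^2 = 1977326743^2 = 3909821048582988049
7^23 = 7 * 7^22 = 7 * 3909821048582988049 = 27368747340080916343
7^46 = (7^23)^2 = 27368747340080916343^2 = 749048330965186233494494102694564493649

Result: 749048330965186233494494102694564493649
Multiplications needed: 8 (8 lines after 7^1)

7^46 = 749048330965186233494494102694564493649. Using exponentiation by squaring, this requires 8 multiplications. The key idea: if the exponent is even, square the half-power; if odd, multiply by the base once.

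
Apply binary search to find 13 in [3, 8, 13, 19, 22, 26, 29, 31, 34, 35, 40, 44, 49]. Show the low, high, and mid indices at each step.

Binary search for 13 in [3, 8, 13, 19, 22, 26, 29, 31, 34, 35, 40, 44, 49]:

lo=0, hi=12, mid=6, arr[mid]=29 -> 29 > 13, search left half
lo=0, hi=5, mid=2, arr[mid]=13 -> Found target at index 2!

Binary search finds 13 at index 2 after 2 comparisons. The search repeatedly halves the search space by comparing with the middle element.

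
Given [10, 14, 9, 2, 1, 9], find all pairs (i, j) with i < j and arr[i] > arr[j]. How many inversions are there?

Finding inversions in [10, 14, 9, 2, 1, 9]:

(0, 2): arr[0]=10 > arr[2]=9
(0, 3): arr[0]=10 > arr[3]=2
(0, 4): arr[0]=10 > arr[4]=1
(0, 5): arr[0]=10 > arr[5]=9
(1, 2): arr[1]=14 > arr[2]=9
(1, 3): arr[1]=14 > arr[3]=2
(1, 4): arr[1]=14 > arr[4]=1
(1, 5): arr[1]=14 > arr[5]=9
(2, 3): arr[2]=9 > arr[3]=2
(2, 4): arr[2]=9 > arr[4]=1
(3, 4): arr[3]=2 > arr[4]=1

Total inversions: 11

The array has 11 inversion(s): (0,2), (0,3), (0,4), (0,5), (1,2), (1,3), (1,4), (1,5), (2,3), (2,4), (3,4). Each pair (i,j) satisfies i < j and arr[i] > arr[j].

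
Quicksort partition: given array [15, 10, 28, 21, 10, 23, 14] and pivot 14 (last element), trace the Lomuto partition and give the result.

Lomuto partition with pivot = 14:

Initial array: [15, 10, 28, 21, 10, 23, 14]

arr[0]=15 > 14: no swap
arr[1]=10 <= 14: swap with position 0, array becomes [10, 15, 28, 21, 10, 23, 14]
arr[2]=28 > 14: no swap
arr[3]=21 > 14: no swap
arr[4]=10 <= 14: swap with position 1, array becomes [10, 10, 28, 21, 15, 23, 14]
arr[5]=23 > 14: no swap

Place pivot at position 2: [10, 10, 14, 21, 15, 23, 28]
Pivot position: 2

After partitioning with pivot 14, the array becomes [10, 10, 14, 21, 15, 23, 28]. The pivot is placed at index 2. All elements to the left of the pivot are <= 14, and all elements to the right are > 14.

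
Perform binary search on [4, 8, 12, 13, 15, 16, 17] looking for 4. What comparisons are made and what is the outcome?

Binary search for 4 in [4, 8, 12, 13, 15, 16, 17]:

lo=0, hi=6, mid=3, arr[mid]=13 -> 13 > 4, search left half
lo=0, hi=2, mid=1, arr[mid]=8 -> 8 > 4, search left half
lo=0, hi=0, mid=0, arr[mid]=4 -> Found target at index 0!

Binary search finds 4 at index 0 after 3 comparisons. The search repeatedly halves the search space by comparing with the middle element.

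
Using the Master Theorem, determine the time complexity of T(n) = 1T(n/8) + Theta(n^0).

Master Theorem for T(n) = 1T(n/8) + O(n^0):

a = 1, b = 8, c = 0
log_b(a) = log_8(1) = 0.0000

Case 2: c = 0 = log_8(1) = 0.0000
T(n) = O(n^0 log n) = O(log n)

For T(n) = 1T(n/8) + O(n^0): log_8(1) = 0.0000. This is Case 2 of the Master Theorem (c = log_b(a), equal work at all levels), giving O(log n).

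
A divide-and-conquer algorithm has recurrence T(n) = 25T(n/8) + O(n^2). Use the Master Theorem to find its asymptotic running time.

Master Theorem for T(n) = 25T(n/8) + O(n^2):

a = 25, b = 8, c = 2
log_b(a) = log_8(25) = 1.5480

Case 3: c = 2 > log_8(25) = 1.5480
T(n) = O(n^2) = O(n^2)

For T(n) = 25T(n/8) + O(n^2): log_8(25) = 1.5480. This is Case 3 of the Master Theorem (c > log_b(a), work dominated by root), giving O(n^2).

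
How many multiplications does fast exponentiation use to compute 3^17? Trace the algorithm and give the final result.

Computing 3^17 by squaring (build up from 3^1; each line after the first costs one multiplication):

3^1 = 3
3^2 = (3^1)^2 = 3^2 = 9
3^4 = (3^2)^2 = 9^2 = 81
3^8 = (3^4)^2 = 81^2 = 6561
3^16 = (3^8)^2 = 6561^2 = 43046721
3^17 = 3 * 3^16 = 3 * 43046721 = 129140163

Result: 129140163
Multiplications needed: 5 (5 lines after 3^1)

3^17 = 129140163. Using exponentiation by squaring, this requires 5 multiplications. The key idea: if the exponent is even, square the half-power; if odd, multiply by the base once.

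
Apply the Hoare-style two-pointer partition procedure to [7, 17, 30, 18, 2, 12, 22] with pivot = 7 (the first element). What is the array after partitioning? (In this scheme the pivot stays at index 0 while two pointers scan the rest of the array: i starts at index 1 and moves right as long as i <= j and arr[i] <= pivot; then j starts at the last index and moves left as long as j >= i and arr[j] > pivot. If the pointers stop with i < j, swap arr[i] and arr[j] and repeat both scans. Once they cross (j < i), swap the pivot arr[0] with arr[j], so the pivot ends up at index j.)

Hoare-style two-pointer partition with pivot = 7:

Initial array: [7, 17, 30, 18, 2, 12, 22]

Pointers start at i = 1, j = 6.
i stops at index 1 (arr[1]=17 > 7), j stops at index 4 (arr[4]=2 <= 7): swap arr[1] and arr[4], array becomes [7, 2, 30, 18, 17, 12, 22]
i ends at 2, j ends at 1: the pointers have crossed (j < i), so scanning stops.

Swap pivot arr[0] with arr[1] to place pivot at position 1: [2, 7, 30, 18, 17, 12, 22]
Pivot position: 1

After partitioning with pivot 7, the array becomes [2, 7, 30, 18, 17, 12, 22]. The pivot is placed at index 1. All elements to the left of the pivot are <= 7, and all elements to the right are > 7.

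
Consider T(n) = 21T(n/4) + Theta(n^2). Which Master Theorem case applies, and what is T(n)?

Master Theorem for T(n) = 21T(n/4) + O(n^2):

a = 21, b = 4, c = 2
log_b(a) = log_4(21) = 2.1962

Case 1: c = 2 < log_4(21) = 2.1962
T(n) = O(n^(log_4 21))

For T(n) = 21T(n/4) + O(n^2): log_4(21) = 2.1962. This is Case 1 of the Master Theorem (c < log_b(a), work dominated by leaves), giving O(n^(log_4 21)).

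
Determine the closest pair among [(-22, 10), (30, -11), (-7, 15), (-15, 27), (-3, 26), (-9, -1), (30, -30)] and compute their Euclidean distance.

Computing all pairwise distances among 7 points:

d((-22, 10), (30, -11)) = 56.0803
d((-22, 10), (-7, 15)) = 15.8114
d((-22, 10), (-15, 27)) = 18.3848
d((-22, 10), (-3, 26)) = 24.8395
d((-22, 10), (-9, -1)) = 17.0294
d((-22, 10), (30, -30)) = 65.6049
d((30, -11), (-7, 15)) = 45.2217
d((30, -11), (-15, 27)) = 58.8982
d((30, -11), (-3, 26)) = 49.5782
d((30, -11), (-9, -1)) = 40.2616
d((30, -11), (30, -30)) = 19.0
d((-7, 15), (-15, 27)) = 14.4222
d((-7, 15), (-3, 26)) = 11.7047 <-- minimum
d((-7, 15), (-9, -1)) = 16.1245
d((-7, 15), (30, -30)) = 58.258
d((-15, 27), (-3, 26)) = 12.0416
d((-15, 27), (-9, -1)) = 28.6356
d((-15, 27), (30, -30)) = 72.6223
d((-3, 26), (-9, -1)) = 27.6586
d((-3, 26), (30, -30)) = 65.0
d((-9, -1), (30, -30)) = 48.6004

Closest pair: (-7, 15) and (-3, 26) with distance 11.7047

The closest pair is (-7, 15) and (-3, 26) with Euclidean distance 11.7047. For 7 points, brute-force pairwise comparison is shown above. For large n, the divide-and-conquer algorithm (sort by x, recurse on halves, check the dividing strip) achieves O(n log n).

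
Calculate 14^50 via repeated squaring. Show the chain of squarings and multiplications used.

Computing 14^50 by squaring (build up from 14^1; each line after the first costs one multiplication):

14^1 = 14
14^2 = (14^1)^2 = 14^2 = 196
14^3 = 14 * 14^2 = 14 * 196 = 2744
14^6 = (14^3)^2 = 2744^2 = 7529536
14^12 = (14^6)^2 = 7529536^2 = 56693912375296
14^24 = (14^12)^2 = 56693912375296^2 = 3214199700417740936751087616
14^25 = 14 * 14^24 = 14 * 3214199700417740936751087616 = 44998795805848373114515226624
14^50 = (14^25)^2 = 44998795805848373114515226624^2 = 2024891623976437135118764865774783290467102632746078437376

Result: 2024891623976437135118764865774783290467102632746078437376
Multiplications needed: 7 (7 lines after 14^1)

14^50 = 2024891623976437135118764865774783290467102632746078437376. Using exponentiation by squaring, this requires 7 multiplications. The key idea: if the exponent is even, square the half-power; if odd, multiply by the base once.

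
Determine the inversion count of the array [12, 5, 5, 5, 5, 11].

Finding inversions in [12, 5, 5, 5, 5, 11]:

(0, 1): arr[0]=12 > arr[1]=5
(0, 2): arr[0]=12 > arr[2]=5
(0, 3): arr[0]=12 > arr[3]=5
(0, 4): arr[0]=12 > arr[4]=5
(0, 5): arr[0]=12 > arr[5]=11

Total inversions: 5

The array has 5 inversion(s): (0,1), (0,2), (0,3), (0,4), (0,5). Each pair (i,j) satisfies i < j and arr[i] > arr[j].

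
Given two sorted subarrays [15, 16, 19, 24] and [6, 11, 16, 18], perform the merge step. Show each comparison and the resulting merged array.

Merging process:

Compare 15 vs 6: take 6 from right. Merged: [6]
Compare 15 vs 11: take 11 from right. Merged: [6, 11]
Compare 15 vs 16: take 15 from left. Merged: [6, 11, 15]
Compare 16 vs 16: take 16 from left. Merged: [6, 11, 15, 16]
Compare 19 vs 16: take 16 from right. Merged: [6, 11, 15, 16, 16]
Compare 19 vs 18: take 18 from right. Merged: [6, 11, 15, 16, 16, 18]
Append remaining from left: [19, 24]. Merged: [6, 11, 15, 16, 16, 18, 19, 24]

Final merged array: [6, 11, 15, 16, 16, 18, 19, 24]
Total comparisons: 6

The merged array is [6, 11, 15, 16, 16, 18, 19, 24], requiring 6 comparisons. The merge step runs in O(n) time where n is the total number of elements.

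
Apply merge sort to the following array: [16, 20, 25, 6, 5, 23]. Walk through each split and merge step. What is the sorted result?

Merge sort trace:

Split: [16, 20, 25, 6, 5, 23] -> [16, 20, 25] and [6, 5, 23]
  Split: [16, 20, 25] -> [16] and [20, 25]
    Split: [20, 25] -> [20] and [25]
    Merge: [20] + [25] -> [20, 25]
  Merge: [16] + [20, 25] -> [16, 20, 25]
  Split: [6, 5, 23] -> [6] and [5, 23]
    Split: [5, 23] -> [5] and [23]
    Merge: [5] + [23] -> [5, 23]
  Merge: [6] + [5, 23] -> [5, 6, 23]
Merge: [16, 20, 25] + [5, 6, 23] -> [5, 6, 16, 20, 23, 25]

Final sorted array: [5, 6, 16, 20, 23, 25]

The merge sort proceeds by recursively splitting the array and merging sorted halves.
After all merges, the sorted array is [5, 6, 16, 20, 23, 25].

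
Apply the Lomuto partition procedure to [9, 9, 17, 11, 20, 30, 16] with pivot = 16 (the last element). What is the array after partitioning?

Lomuto partition with pivot = 16:

Initial array: [9, 9, 17, 11, 20, 30, 16]

arr[0]=9 <= 16: swap with position 0, array becomes [9, 9, 17, 11, 20, 30, 16]
arr[1]=9 <= 16: swap with position 1, array becomes [9, 9, 17, 11, 20, 30, 16]
arr[2]=17 > 16: no swap
arr[3]=11 <= 16: swap with position 2, array becomes [9, 9, 11, 17, 20, 30, 16]
arr[4]=20 > 16: no swap
arr[5]=30 > 16: no swap

Place pivot at position 3: [9, 9, 11, 16, 20, 30, 17]
Pivot position: 3

After partitioning with pivot 16, the array becomes [9, 9, 11, 16, 20, 30, 17]. The pivot is placed at index 3. All elements to the left of the pivot are <= 16, and all elements to the right are > 16.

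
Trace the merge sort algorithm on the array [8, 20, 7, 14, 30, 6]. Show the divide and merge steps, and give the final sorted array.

Merge sort trace:

Split: [8, 20, 7, 14, 30, 6] -> [8, 20, 7] and [14, 30, 6]
  Split: [8, 20, 7] -> [8] and [20, 7]
    Split: [20, 7] -> [20] and [7]
    Merge: [20] + [7] -> [7, 20]
  Merge: [8] + [7, 20] -> [7, 8, 20]
  Split: [14, 30, 6] -> [14] and [30, 6]
    Split: [30, 6] -> [30] and [6]
    Merge: [30] + [6] -> [6, 30]
  Merge: [14] + [6, 30] -> [6, 14, 30]
Merge: [7, 8, 20] + [6, 14, 30] -> [6, 7, 8, 14, 20, 30]

Final sorted array: [6, 7, 8, 14, 20, 30]

The merge sort proceeds by recursively splitting the array and merging sorted halves.
After all merges, the sorted array is [6, 7, 8, 14, 20, 30].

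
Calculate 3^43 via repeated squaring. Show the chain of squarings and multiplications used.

Computing 3^43 by squaring (build up from 3^1; each line after the first costs one multiplication):

3^1 = 3
3^2 = (3^1)^2 = 3^2 = 9
3^4 = (3^2)^2 = 9^2 = 81
3^5 = 3 * 3^4 = 3 * 81 = 243
3^10 = (3^5)^2 = 243^2 = 59049
3^20 = (3^10)^2 = 59049^2 = 3486784401
3^21 = 3 * 3^20 = 3 * 3486784401 = 10460353203
3^42 = (3^21)^2 = 10460353203^2 = 109418989131512359209
3^43 = 3 * 3^42 = 3 * 109418989131512359209 = 328256967394537077627

Result: 328256967394537077627
Multiplications needed: 8 (8 lines after 3^1)

3^43 = 328256967394537077627. Using exponentiation by squaring, this requires 8 multiplications. The key idea: if the exponent is even, square the half-power; if odd, multiply by the base once.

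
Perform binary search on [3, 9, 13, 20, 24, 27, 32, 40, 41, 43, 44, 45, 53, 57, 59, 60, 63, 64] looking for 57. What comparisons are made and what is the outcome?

Binary search for 57 in [3, 9, 13, 20, 24, 27, 32, 40, 41, 43, 44, 45, 53, 57, 59, 60, 63, 64]:

lo=0, hi=17, mid=8, arr[mid]=41 -> 41 < 57, search right half
lo=9, hi=17, mid=13, arr[mid]=57 -> Found target at index 13!

Binary search finds 57 at index 13 after 2 comparisons. The search repeatedly halves the search space by comparing with the middle element.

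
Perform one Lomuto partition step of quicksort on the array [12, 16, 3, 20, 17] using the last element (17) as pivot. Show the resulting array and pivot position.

Lomuto partition with pivot = 17:

Initial array: [12, 16, 3, 20, 17]

arr[0]=12 <= 17: swap with position 0, array becomes [12, 16, 3, 20, 17]
arr[1]=16 <= 17: swap with position 1, array becomes [12, 16, 3, 20, 17]
arr[2]=3 <= 17: swap with position 2, array becomes [12, 16, 3, 20, 17]
arr[3]=20 > 17: no swap

Place pivot at position 3: [12, 16, 3, 17, 20]
Pivot position: 3

After partitioning with pivot 17, the array becomes [12, 16, 3, 17, 20]. The pivot is placed at index 3. All elements to the left of the pivot are <= 17, and all elements to the right are > 17.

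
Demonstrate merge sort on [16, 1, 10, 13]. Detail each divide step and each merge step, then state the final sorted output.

Merge sort trace:

Split: [16, 1, 10, 13] -> [16, 1] and [10, 13]
  Split: [16, 1] -> [16] and [1]
  Merge: [16] + [1] -> [1, 16]
  Split: [10, 13] -> [10] and [13]
  Merge: [10] + [13] -> [10, 13]
Merge: [1, 16] + [10, 13] -> [1, 10, 13, 16]

Final sorted array: [1, 10, 13, 16]

The merge sort proceeds by recursively splitting the array and merging sorted halves.
After all merges, the sorted array is [1, 10, 13, 16].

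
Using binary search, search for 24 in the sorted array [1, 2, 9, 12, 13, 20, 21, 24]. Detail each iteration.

Binary search for 24 in [1, 2, 9, 12, 13, 20, 21, 24]:

lo=0, hi=7, mid=3, arr[mid]=12 -> 12 < 24, search right half
lo=4, hi=7, mid=5, arr[mid]=20 -> 20 < 24, search right half
lo=6, hi=7, mid=6, arr[mid]=21 -> 21 < 24, search right half
lo=7, hi=7, mid=7, arr[mid]=24 -> Found target at index 7!

Binary search finds 24 at index 7 after 4 comparisons. The search repeatedly halves the search space by comparing with the middle element.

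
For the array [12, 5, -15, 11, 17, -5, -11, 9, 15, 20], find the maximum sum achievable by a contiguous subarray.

Using Kadane's algorithm on [12, 5, -15, 11, 17, -5, -11, 9, 15, 20]:

Scanning through the array:
Position 1 (value 5): max_ending_here = 17, max_so_far = 17
Position 2 (value -15): max_ending_here = 2, max_so_far = 17
Position 3 (value 11): max_ending_here = 13, max_so_far = 17
Position 4 (value 17): max_ending_here = 30, max_so_far = 30
Position 5 (value -5): max_ending_here = 25, max_so_far = 30
Position 6 (value -11): max_ending_here = 14, max_so_far = 30
Position 7 (value 9): max_ending_here = 23, max_so_far = 30
Position 8 (value 15): max_ending_here = 38, max_so_far = 38
Position 9 (value 20): max_ending_here = 58, max_so_far = 58

Maximum subarray: [12, 5, -15, 11, 17, -5, -11, 9, 15, 20]
Maximum sum: 58

The maximum subarray is [12, 5, -15, 11, 17, -5, -11, 9, 15, 20] with sum 58. This subarray runs from index 0 to index 9.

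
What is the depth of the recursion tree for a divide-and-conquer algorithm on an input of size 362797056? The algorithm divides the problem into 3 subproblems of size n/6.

For divide and conquer with division factor 6:

Problem sizes at each level:
Level 0: 362797056
Level 1: 60466176
Level 2: 10077696
Level 3: 1679616
Level 4: 279936
Level 5: 46656
Level 6: 7776
Level 7: 1296
Level 8: 216
Level 9: 36
Level 10: 6
Level 11: 1

The root is level 0 and the size-1 base case is level 11 (the tree spans levels 0 through 11, i.e. 12 levels counting the root), so the depth is the number of divisions: log_6(362797056) = 11

The recursion tree depth is log_6(362797056) = 11. At each level, the problem size is divided by 6, so it takes 11 divisions to reduce to a base case of size 1. The algorithm makes 3 recursive calls at each level.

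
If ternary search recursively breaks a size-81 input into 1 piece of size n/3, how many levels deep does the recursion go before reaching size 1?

For divide and conquer with division factor 3:

Problem sizes at each level:
Level 0: 81
Level 1: 27
Level 2: 9
Level 3: 3
Level 4: 1

The root is level 0 and the size-1 base case is level 4 (the tree spans levels 0 through 4, i.e. 5 levels counting the root), so the depth is the number of divisions: log_3(81) = 4

The recursion tree depth is log_3(81) = 4. At each level, the problem size is divided by 3, so it takes 4 divisions to reduce to a base case of size 1. The algorithm makes 1 recursive call at each level.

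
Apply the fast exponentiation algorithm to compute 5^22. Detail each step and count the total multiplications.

Computing 5^22 by squaring (build up from 5^1; each line after the first costs one multiplication):

5^1 = 5
5^2 = (5^1)^2 = 5^2 = 25
5^4 = (5^2)^2 = 25^2 = 625
5^5 = 5 * 5^4 = 5 * 625 = 3125
5^10 = (5^5)^2 = 3125^2 = 9765625
5^11 = 5 * 5^10 = 5 * 9765625 = 48828125
5^22 = (5^11)^2 = 48828125^2 = 2384185791015625

Result: 2384185791015625
Multiplications needed: 6 (6 lines after 5^1)

5^22 = 2384185791015625. Using exponentiation by squaring, this requires 6 multiplications. The key idea: if the exponent is even, square the half-power; if odd, multiply by the base once.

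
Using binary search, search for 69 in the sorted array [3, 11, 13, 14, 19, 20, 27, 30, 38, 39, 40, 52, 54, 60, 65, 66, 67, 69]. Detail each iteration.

Binary search for 69 in [3, 11, 13, 14, 19, 20, 27, 30, 38, 39, 40, 52, 54, 60, 65, 66, 67, 69]:

lo=0, hi=17, mid=8, arr[mid]=38 -> 38 < 69, search right half
lo=9, hi=17, mid=13, arr[mid]=60 -> 60 < 69, search right half
lo=14, hi=17, mid=15, arr[mid]=66 -> 66 < 69, search right half
lo=16, hi=17, mid=16, arr[mid]=67 -> 67 < 69, search right half
lo=17, hi=17, mid=17, arr[mid]=69 -> Found target at index 17!

Binary search finds 69 at index 17 after 5 comparisons. The search repeatedly halves the search space by comparing with the middle element.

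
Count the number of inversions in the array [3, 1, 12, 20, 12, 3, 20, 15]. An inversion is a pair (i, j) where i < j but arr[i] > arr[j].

Finding inversions in [3, 1, 12, 20, 12, 3, 20, 15]:

(0, 1): arr[0]=3 > arr[1]=1
(2, 5): arr[2]=12 > arr[5]=3
(3, 4): arr[3]=20 > arr[4]=12
(3, 5): arr[3]=20 > arr[5]=3
(3, 7): arr[3]=20 > arr[7]=15
(4, 5): arr[4]=12 > arr[5]=3
(6, 7): arr[6]=20 > arr[7]=15

Total inversions: 7

The array has 7 inversion(s): (0,1), (2,5), (3,4), (3,5), (3,7), (4,5), (6,7). Each pair (i,j) satisfies i < j and arr[i] > arr[j].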